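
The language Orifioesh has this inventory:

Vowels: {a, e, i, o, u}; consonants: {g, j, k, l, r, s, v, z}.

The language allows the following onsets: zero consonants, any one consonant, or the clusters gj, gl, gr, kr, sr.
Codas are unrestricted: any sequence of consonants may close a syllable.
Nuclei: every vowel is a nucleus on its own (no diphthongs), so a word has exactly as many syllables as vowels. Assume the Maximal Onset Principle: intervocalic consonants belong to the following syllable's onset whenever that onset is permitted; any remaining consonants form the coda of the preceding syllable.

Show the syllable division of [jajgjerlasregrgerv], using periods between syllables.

Vowels present: a, e, a, e, e; each is a nucleus, giving 5 syllables.
σ1/σ2 boundary: /jgj/ splits as /j/ + /gj/ (/gj/ is the longest suffix that is a licit onset).
σ2/σ3 boundary: /rl/; trying suffixes from longest down, /l/ is the first permitted one, so coda /r/ | onset /l/.
σ3/σ4 boundary: cluster /sr/ — /sr/ is itself a permitted onset, so the whole cluster goes right; preceding coda = ∅.
σ4/σ5 boundary: /grg/ splits as /gr/ + /g/ (/g/ is the longest suffix that is a licit onset).

jaj.gjer.la.sregr.gerv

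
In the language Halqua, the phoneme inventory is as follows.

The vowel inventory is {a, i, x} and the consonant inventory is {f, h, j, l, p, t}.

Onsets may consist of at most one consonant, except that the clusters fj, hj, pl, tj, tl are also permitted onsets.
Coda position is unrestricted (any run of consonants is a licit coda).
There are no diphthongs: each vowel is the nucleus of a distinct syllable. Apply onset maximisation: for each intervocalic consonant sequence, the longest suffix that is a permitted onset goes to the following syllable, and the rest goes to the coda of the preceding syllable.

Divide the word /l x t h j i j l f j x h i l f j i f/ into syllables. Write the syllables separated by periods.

lxt.hjijl.fjx.hil.fjif

Nuclei (vowels): x, i, x, i, i → 5 syllables.
/x…i/ gap (V1→V2): cluster /thj/ — the longest permitted-onset suffix is /hj/; onset = /hj/, preceding coda = /t/.
/i…x/ gap (V2→V3): /jlfj/; trying suffixes from longest down, /fj/ is the first permitted one, so coda /jl/ | onset /fj/.
/x…i/ gap (V3→V4): /h/ → onset of the next syllable (single consonants are always licit onsets).
/i…i/ gap (V4→V5): /lfj/ splits as /l/ + /fj/ (/fj/ is the longest suffix that is a licit onset).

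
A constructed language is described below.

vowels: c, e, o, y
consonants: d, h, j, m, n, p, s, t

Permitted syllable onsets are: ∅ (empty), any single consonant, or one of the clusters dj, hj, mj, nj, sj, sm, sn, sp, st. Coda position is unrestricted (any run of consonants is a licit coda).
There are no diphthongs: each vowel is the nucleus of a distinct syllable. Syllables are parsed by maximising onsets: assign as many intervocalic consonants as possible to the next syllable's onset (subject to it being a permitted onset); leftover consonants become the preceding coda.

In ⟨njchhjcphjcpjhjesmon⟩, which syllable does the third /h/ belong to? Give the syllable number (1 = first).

Vowels present: c, c, c, e, o; each is a nucleus, giving 5 syllables.
Between /c/ (V1) and /c/ (V2): /hhj/ — longest licit onset from the right is /hj/, leaving /h/ as coda.
Between /c/ (V2) and /c/ (V3): /phj/; trying suffixes from longest down, /hj/ is the first permitted one, so coda /p/ | onset /hj/.
Between /c/ (V3) and /e/ (V4): /pjhj/ — longest licit onset from the right is /hj/, leaving /pj/ as coda.
Between /e/ (V4) and /o/ (V5): /sm/ is a licit onset in full, so it all attaches to the next syllable.
So the parse is njch.hjcp.hjcpj.hje.smon.
The third /h/ is in the onset of syllable 3 (/hjcpj/).

3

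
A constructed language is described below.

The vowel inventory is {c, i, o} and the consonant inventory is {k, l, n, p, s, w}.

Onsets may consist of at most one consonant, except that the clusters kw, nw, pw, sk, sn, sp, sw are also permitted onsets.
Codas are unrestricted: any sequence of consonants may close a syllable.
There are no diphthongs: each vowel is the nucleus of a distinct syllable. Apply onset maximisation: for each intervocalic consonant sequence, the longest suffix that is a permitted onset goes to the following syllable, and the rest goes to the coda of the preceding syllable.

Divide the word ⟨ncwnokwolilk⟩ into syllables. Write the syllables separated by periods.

ncw.no.kwo.lilk

The vowels are c, o, o, i — 4 nuclei, so 4 syllables.
σ1/σ2 boundary: cluster /wn/ — the longest permitted-onset suffix is /n/; onset = /n/, preceding coda = /w/.
σ2/σ3 boundary: cluster /kw/ — /kw/ is itself a permitted onset, so the whole cluster goes right; preceding coda = ∅.
σ3/σ4 boundary: /l/ is a single consonant, so it becomes the next onset.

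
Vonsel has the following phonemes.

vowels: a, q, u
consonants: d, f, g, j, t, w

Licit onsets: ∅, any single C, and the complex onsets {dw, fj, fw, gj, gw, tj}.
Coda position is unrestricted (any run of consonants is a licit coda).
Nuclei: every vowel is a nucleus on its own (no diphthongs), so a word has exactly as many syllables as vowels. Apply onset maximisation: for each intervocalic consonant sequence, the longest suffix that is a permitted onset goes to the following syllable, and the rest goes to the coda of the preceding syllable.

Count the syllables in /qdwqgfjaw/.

The vowels are q, q, a — 3 nuclei, so 3 syllables.

3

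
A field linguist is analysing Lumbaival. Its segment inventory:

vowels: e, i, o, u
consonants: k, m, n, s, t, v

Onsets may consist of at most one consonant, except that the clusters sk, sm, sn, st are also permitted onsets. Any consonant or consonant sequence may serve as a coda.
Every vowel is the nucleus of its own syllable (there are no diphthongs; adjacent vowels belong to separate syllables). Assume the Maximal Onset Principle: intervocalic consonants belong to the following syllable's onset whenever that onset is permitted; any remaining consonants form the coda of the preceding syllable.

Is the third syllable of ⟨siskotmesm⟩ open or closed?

Vowels present: i, o, e; each is a nucleus, giving 3 syllables.
σ1/σ2 boundary: cluster /sk/ — /sk/ is itself a permitted onset, so the whole cluster goes right; preceding coda = ∅.
σ2/σ3 boundary: /tm/ splits as /t/ + /m/ (/m/ is the longest suffix that is a licit onset).
So the parse is si.skot.mesm.
Syllable 3 is /mesm/ with coda /sm/, so it is closed.

closed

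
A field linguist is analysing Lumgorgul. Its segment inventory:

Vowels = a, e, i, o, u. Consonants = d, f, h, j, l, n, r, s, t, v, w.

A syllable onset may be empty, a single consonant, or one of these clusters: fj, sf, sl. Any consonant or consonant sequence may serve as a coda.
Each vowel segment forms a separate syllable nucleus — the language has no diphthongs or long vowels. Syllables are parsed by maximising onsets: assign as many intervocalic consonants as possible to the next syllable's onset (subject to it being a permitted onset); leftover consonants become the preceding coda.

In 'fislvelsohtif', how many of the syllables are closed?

4

Vowels present: i, e, o, i; each is a nucleus, giving 4 syllables.
V1 /i/ – V2 /e/: /slv/; trying suffixes from longest down, /v/ is the first permitted one, so coda /sl/ | onset /v/.
V2 /e/ – V3 /o/: cluster /ls/ — the longest permitted-onset suffix is /s/; onset = /s/, preceding coda = /l/.
V3 /o/ – V4 /i/: /ht/; trying suffixes from longest down, /t/ is the first permitted one, so coda /h/ | onset /t/.
Result: fisl.vel.soh.tif.
Classifying each syllable: /fisl/ (closed), /vel/ (closed), /soh/ (closed), /tif/ (closed).
Closed syllables: 4.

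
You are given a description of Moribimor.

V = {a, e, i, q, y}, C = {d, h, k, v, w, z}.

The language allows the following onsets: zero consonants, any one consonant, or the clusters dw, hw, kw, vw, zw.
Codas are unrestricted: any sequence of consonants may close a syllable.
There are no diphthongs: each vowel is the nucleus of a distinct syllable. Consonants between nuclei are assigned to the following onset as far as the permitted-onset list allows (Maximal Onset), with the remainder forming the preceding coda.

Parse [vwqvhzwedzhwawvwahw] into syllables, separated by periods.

Vowels present: q, e, a, a; each is a nucleus, giving 4 syllables.
/q…e/ gap (V1→V2): /vhzw/; trying suffixes from longest down, /zw/ is the first permitted one, so coda /vh/ | onset /zw/.
/e…a/ gap (V2→V3): /dzhw/; trying suffixes from longest down, /hw/ is the first permitted one, so coda /dz/ | onset /hw/.
/a…a/ gap (V3→V4): /wvw/; trying suffixes from longest down, /vw/ is the first permitted one, so coda /w/ | onset /vw/.

vwqvh.zwedz.hwaw.vwahw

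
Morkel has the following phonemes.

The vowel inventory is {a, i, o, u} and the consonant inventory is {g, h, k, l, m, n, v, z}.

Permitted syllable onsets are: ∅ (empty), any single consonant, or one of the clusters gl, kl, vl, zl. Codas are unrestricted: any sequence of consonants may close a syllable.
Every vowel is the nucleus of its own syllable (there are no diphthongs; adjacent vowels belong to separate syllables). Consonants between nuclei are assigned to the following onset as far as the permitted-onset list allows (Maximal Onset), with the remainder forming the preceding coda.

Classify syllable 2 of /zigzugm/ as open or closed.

closed

The vowels are i, u — 2 nuclei, so 2 syllables.
Between /i/ (V1) and /u/ (V2): /gz/; trying suffixes from longest down, /z/ is the first permitted one, so coda /g/ | onset /z/.
Syllabification: zig.zugm.
Syllable 2 is /zugm/ with coda /gm/, so it is closed.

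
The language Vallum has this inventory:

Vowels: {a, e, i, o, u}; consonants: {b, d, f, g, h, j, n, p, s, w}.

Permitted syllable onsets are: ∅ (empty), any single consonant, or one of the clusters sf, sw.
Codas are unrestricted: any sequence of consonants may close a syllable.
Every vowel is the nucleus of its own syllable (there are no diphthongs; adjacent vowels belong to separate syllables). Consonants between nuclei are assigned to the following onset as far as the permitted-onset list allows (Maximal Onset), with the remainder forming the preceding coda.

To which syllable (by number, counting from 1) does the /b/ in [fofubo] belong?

Vowels present: o, u, o; each is a nucleus, giving 3 syllables.
/o…u/ gap (V1→V2): just /f/ — single C goes to the following onset.
/u…o/ gap (V2→V3): /b/ → onset of the next syllable (single consonants are always licit onsets).
Result: fo.fu.bo.
The /b/ is in the onset of syllable 3 (/bo/).

3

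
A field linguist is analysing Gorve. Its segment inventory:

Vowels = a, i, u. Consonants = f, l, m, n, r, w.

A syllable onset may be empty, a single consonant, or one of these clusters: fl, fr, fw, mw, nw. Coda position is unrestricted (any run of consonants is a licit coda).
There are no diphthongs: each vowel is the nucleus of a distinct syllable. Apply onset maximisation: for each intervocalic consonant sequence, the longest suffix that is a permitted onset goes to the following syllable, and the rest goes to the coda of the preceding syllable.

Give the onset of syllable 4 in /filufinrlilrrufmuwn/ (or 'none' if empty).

l

Vowels present: i, u, i, i, u, u; each is a nucleus, giving 6 syllables.
Between /i/ (V1) and /u/ (V2): /l/ → onset of the next syllable (single consonants are always licit onsets).
Between /u/ (V2) and /i/ (V3): /f/ is a single consonant, so it becomes the next onset.
Between /i/ (V3) and /i/ (V4): cluster /nrl/ — the longest permitted-onset suffix is /l/; onset = /l/, preceding coda = /nr/.
Between /i/ (V4) and /u/ (V5): /lrr/ splits as /lr/ + /r/ (/r/ is the longest suffix that is a licit onset).
Between /u/ (V5) and /u/ (V6): /fm/ — longest licit onset from the right is /m/, leaving /f/ as coda.
Syllabification: fi.lu.finr.lilr.ruf.muwn.
Syllable 4 is /lilr/: onset /l/, nucleus /i/, coda /lr/.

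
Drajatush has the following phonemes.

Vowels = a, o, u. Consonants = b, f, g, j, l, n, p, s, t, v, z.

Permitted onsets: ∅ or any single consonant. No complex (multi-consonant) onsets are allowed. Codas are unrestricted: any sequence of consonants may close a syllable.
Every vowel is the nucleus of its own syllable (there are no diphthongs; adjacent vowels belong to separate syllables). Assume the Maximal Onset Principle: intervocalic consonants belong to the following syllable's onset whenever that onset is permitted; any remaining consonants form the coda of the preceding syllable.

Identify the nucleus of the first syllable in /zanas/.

a

The vowels are a, a — 2 nuclei, so 2 syllables.
The first nucleus (vowel 1 from the left) is /a/.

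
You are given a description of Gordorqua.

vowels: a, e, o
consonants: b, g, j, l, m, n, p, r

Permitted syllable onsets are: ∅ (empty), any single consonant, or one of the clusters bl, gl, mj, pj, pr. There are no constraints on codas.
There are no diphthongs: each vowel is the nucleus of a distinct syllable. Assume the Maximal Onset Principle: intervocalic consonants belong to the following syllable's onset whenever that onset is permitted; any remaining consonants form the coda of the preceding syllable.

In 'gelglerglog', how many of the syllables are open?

0

The vowels are e, e, o — 3 nuclei, so 3 syllables.
Between /e/ (V1) and /e/ (V2): /lgl/; trying suffixes from longest down, /gl/ is the first permitted one, so coda /l/ | onset /gl/.
Between /e/ (V2) and /o/ (V3): cluster /rgl/ — the longest permitted-onset suffix is /gl/; onset = /gl/, preceding coda = /r/.
So the parse is gel.gler.glog.
Classifying each syllable: /gel/ (closed), /gler/ (closed), /glog/ (closed).
Open syllables: 0.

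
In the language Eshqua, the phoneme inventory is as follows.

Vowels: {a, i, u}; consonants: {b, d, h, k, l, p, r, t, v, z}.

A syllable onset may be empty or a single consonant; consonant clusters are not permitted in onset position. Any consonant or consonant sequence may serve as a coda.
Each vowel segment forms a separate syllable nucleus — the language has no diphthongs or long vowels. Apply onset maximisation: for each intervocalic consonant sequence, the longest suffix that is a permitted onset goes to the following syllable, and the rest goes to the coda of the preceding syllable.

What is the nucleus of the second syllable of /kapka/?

a

The vowels are a, a — 2 nuclei, so 2 syllables.
The second nucleus (vowel 2 from the left) is /a/.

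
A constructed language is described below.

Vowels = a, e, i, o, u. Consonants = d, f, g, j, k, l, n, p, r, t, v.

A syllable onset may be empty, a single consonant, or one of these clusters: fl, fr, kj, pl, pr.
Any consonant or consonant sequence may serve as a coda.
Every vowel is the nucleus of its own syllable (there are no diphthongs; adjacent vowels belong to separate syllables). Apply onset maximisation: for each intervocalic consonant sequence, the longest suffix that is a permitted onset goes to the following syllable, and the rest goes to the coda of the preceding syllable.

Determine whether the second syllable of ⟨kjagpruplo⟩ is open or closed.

Vowels present: a, u, o; each is a nucleus, giving 3 syllables.
σ1/σ2 boundary: /gpr/; trying suffixes from longest down, /pr/ is the first permitted one, so coda /g/ | onset /pr/.
σ2/σ3 boundary: /pl/ — entire cluster is a permitted onset → onset /pl/, coda ∅.
Putting it together: kjag.pru.plo.
Syllable 2 is /pru/; it ends in its nucleus with no coda, so it is open.

open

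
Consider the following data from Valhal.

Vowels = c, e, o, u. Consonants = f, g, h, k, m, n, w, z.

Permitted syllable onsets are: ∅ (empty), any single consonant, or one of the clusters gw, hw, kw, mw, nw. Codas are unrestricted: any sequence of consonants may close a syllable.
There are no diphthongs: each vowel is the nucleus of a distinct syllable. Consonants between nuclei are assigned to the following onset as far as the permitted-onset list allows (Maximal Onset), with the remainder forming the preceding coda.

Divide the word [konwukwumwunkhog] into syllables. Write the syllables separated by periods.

Nuclei (vowels): o, u, u, u, o → 5 syllables.
Between /o/ (V1) and /u/ (V2): /nw/ — entire cluster is a permitted onset → onset /nw/, coda ∅.
Between /u/ (V2) and /u/ (V3): /kw/ is a licit onset in full, so it all attaches to the next syllable.
Between /u/ (V3) and /u/ (V4): /mw/ — entire cluster is a permitted onset → onset /mw/, coda ∅.
Between /u/ (V4) and /o/ (V5): /nkh/ — longest licit onset from the right is /h/, leaving /nk/ as coda.

ko.nwu.kwu.mwunk.hog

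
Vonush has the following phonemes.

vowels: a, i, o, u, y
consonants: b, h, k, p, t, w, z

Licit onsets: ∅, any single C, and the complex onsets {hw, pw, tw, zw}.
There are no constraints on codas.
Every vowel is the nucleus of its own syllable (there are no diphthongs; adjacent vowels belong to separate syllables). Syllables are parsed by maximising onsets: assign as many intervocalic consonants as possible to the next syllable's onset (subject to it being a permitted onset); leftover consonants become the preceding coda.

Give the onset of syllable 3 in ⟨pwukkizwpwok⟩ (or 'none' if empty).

pw

Nuclei (vowels): u, i, o → 3 syllables.
/u…i/ gap (V1→V2): /kk/ — longest licit onset from the right is /k/, leaving /k/ as coda.
/i…o/ gap (V2→V3): /zwpw/ splits as /zw/ + /pw/ (/pw/ is the longest suffix that is a licit onset).
So the parse is pwuk.kizw.pwok.
Syllable 3 is /pwok/: onset /pw/, nucleus /o/, coda /k/.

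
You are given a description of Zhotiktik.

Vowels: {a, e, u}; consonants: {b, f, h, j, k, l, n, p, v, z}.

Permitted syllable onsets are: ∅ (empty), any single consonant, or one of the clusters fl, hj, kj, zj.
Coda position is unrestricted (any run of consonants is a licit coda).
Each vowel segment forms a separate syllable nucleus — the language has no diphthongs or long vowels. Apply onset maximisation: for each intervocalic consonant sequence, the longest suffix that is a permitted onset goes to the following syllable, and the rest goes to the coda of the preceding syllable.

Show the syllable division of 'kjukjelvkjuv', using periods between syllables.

kju.kjelv.kjuv

Vowels present: u, e, u; each is a nucleus, giving 3 syllables.
/u…e/ gap (V1→V2): cluster /kj/ — /kj/ is itself a permitted onset, so the whole cluster goes right; preceding coda = ∅.
/e…u/ gap (V2→V3): /lvkj/; trying suffixes from longest down, /kj/ is the first permitted one, so coda /lv/ | onset /kj/.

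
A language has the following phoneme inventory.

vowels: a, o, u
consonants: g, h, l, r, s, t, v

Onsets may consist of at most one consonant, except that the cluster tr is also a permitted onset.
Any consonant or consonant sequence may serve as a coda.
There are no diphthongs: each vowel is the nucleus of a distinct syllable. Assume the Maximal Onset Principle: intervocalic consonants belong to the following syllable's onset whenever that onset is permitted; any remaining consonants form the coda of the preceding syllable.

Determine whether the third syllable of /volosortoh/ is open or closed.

closed

Vowels present: o, o, o, o; each is a nucleus, giving 4 syllables.
/o…o/ gap (V1→V2): just /l/ — single C goes to the following onset.
/o…o/ gap (V2→V3): /s/ is a single consonant, so it becomes the next onset.
/o…o/ gap (V3→V4): cluster /rt/ — the longest permitted-onset suffix is /t/; onset = /t/, preceding coda = /r/.
So the parse is vo.lo.sor.toh.
Syllable 3 is /sor/ with coda /r/, so it is closed.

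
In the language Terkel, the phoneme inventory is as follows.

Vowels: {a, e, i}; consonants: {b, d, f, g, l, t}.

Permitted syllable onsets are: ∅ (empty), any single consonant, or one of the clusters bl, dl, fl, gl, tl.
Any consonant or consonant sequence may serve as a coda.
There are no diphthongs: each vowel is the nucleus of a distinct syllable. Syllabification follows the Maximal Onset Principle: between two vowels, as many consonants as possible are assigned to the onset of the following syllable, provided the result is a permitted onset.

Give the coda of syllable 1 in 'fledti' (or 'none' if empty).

Vowels present: e, i; each is a nucleus, giving 2 syllables.
Between /e/ (V1) and /i/ (V2): /dt/ — longest licit onset from the right is /t/, leaving /d/ as coda.
Result: fled.ti.
Syllable 1 is /fled/: onset /fl/, nucleus /e/, coda /d/.

d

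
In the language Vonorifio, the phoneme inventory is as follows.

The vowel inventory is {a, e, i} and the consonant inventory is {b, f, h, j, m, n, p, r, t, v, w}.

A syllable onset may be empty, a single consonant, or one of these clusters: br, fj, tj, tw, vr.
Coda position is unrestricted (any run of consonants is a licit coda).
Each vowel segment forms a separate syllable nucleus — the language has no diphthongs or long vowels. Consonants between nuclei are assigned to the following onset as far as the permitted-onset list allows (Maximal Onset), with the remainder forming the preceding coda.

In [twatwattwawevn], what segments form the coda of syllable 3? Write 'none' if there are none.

The vowels are a, a, a, e — 4 nuclei, so 4 syllables.
σ1/σ2 boundary: cluster /tw/ — /tw/ is itself a permitted onset, so the whole cluster goes right; preceding coda = ∅.
σ2/σ3 boundary: /ttw/ splits as /t/ + /tw/ (/tw/ is the longest suffix that is a licit onset).
σ3/σ4 boundary: /w/ → onset of the next syllable (single consonants are always licit onsets).
Putting it together: twa.twat.twa.wevn.
Syllable 3 is /twa/: onset /tw/, nucleus /a/, coda ∅.

none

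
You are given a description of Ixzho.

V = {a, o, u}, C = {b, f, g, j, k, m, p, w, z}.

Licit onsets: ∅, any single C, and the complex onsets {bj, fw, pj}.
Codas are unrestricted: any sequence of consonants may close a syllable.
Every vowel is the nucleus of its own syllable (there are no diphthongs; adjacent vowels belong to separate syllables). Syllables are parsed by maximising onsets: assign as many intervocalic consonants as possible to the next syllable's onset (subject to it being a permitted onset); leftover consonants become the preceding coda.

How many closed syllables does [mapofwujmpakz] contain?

2

Vowels present: a, o, u, a; each is a nucleus, giving 4 syllables.
/a…o/ gap (V1→V2): /p/ is a single consonant, so it becomes the next onset.
/o…u/ gap (V2→V3): /fw/ — entire cluster is a permitted onset → onset /fw/, coda ∅.
/u…a/ gap (V3→V4): cluster /jmp/ — the longest permitted-onset suffix is /p/; onset = /p/, preceding coda = /jm/.
Result: ma.po.fwujm.pakz.
Classifying each syllable: /ma/ (open), /po/ (open), /fwujm/ (closed), /pakz/ (closed).
Closed syllables: 2.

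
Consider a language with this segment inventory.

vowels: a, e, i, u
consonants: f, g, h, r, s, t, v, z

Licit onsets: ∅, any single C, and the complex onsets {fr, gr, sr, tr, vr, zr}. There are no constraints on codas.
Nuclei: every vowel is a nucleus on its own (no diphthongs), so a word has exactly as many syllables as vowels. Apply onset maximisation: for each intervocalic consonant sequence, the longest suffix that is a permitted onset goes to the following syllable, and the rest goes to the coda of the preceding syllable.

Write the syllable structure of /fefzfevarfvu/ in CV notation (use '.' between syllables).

CVCC.CV.CVCC.CV

Vowels present: e, e, a, u; each is a nucleus, giving 4 syllables.
V1 /e/ – V2 /e/: /fzf/; trying suffixes from longest down, /f/ is the first permitted one, so coda /fz/ | onset /f/.
V2 /e/ – V3 /a/: just /v/ — single C goes to the following onset.
V3 /a/ – V4 /u/: /rfv/; trying suffixes from longest down, /v/ is the first permitted one, so coda /rf/ | onset /v/.
So the parse is fefz.fe.varf.vu.
Mapping each syllable to C/V: /fefz/ → CVCC, /fe/ → CV, /varf/ → CVCC, /vu/ → CV.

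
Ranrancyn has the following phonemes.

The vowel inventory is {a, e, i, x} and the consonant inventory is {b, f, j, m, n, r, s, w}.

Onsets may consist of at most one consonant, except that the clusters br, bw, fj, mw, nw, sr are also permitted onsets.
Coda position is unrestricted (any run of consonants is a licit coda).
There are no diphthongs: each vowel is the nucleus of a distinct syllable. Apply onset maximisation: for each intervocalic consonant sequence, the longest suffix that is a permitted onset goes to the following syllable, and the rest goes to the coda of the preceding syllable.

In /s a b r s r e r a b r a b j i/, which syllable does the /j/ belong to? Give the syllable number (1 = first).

Nuclei (vowels): a, e, a, a, i → 5 syllables.
σ1/σ2 boundary: cluster /brsr/ — the longest permitted-onset suffix is /sr/; onset = /sr/, preceding coda = /br/.
σ2/σ3 boundary: just /r/ — single C goes to the following onset.
σ3/σ4 boundary: /br/ is a licit onset in full, so it all attaches to the next syllable.
σ4/σ5 boundary: /bj/ splits as /b/ + /j/ (/j/ is the longest suffix that is a licit onset).
Putting it together: sabr.sre.ra.brab.ji.
The /j/ is in the onset of syllable 5 (/ji/).

5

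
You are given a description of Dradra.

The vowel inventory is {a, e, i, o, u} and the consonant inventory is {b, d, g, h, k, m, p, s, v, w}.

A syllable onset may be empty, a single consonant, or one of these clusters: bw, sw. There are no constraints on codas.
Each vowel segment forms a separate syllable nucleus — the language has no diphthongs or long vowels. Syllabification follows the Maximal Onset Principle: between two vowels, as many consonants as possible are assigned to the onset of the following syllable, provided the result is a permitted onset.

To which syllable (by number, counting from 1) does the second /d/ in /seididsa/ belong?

The vowels are e, i, i, a — 4 nuclei, so 4 syllables.
V1 /e/ – V2 /i/: hiatus — the boundary sits between the two vowels.
V2 /i/ – V3 /i/: just /d/ — single C goes to the following onset.
V3 /i/ – V4 /a/: cluster /ds/ — the longest permitted-onset suffix is /s/; onset = /s/, preceding coda = /d/.
So the parse is se.i.did.sa.
The second /d/ is in the coda of syllable 3 (/did/).

3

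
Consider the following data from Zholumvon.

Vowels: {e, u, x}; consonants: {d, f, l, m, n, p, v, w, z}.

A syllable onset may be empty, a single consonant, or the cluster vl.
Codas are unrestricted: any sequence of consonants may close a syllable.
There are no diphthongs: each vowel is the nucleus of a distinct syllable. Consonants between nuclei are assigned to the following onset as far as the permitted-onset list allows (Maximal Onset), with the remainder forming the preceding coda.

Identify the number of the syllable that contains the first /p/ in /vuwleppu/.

Nuclei (vowels): u, e, u → 3 syllables.
V1 /u/ – V2 /e/: /wl/ splits as /w/ + /l/ (/l/ is the longest suffix that is a licit onset).
V2 /e/ – V3 /u/: /pp/ — longest licit onset from the right is /p/, leaving /p/ as coda.
Putting it together: vuw.lep.pu.
The first /p/ is in the coda of syllable 2 (/lep/).

2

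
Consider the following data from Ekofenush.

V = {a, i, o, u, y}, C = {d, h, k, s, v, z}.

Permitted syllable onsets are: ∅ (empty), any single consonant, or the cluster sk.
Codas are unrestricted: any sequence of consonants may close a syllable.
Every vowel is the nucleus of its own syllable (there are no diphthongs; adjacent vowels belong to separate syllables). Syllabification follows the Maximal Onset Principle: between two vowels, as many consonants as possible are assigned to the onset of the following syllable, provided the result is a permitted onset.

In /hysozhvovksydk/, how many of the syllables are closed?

3

Vowels present: y, o, o, y; each is a nucleus, giving 4 syllables.
/y…o/ gap (V1→V2): just /s/ — single C goes to the following onset.
/o…o/ gap (V2→V3): cluster /zhv/ — the longest permitted-onset suffix is /v/; onset = /v/, preceding coda = /zh/.
/o…y/ gap (V3→V4): /vks/ splits as /vk/ + /s/ (/s/ is the longest suffix that is a licit onset).
So the parse is hy.sozh.vovk.sydk.
Classifying each syllable: /hy/ (open), /sozh/ (closed), /vovk/ (closed), /sydk/ (closed).
Closed syllables: 3.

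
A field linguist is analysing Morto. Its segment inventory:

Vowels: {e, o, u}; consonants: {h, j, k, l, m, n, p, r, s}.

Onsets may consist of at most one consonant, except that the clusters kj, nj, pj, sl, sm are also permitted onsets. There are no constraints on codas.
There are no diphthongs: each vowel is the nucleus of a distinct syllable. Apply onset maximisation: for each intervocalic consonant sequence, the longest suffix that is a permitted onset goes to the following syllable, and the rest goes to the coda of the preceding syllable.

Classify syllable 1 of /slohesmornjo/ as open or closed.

open

Nuclei (vowels): o, e, o, o → 4 syllables.
Between /o/ (V1) and /e/ (V2): just /h/ — single C goes to the following onset.
Between /e/ (V2) and /o/ (V3): /sm/ — entire cluster is a permitted onset → onset /sm/, coda ∅.
Between /o/ (V3) and /o/ (V4): /rnj/ splits as /r/ + /nj/ (/nj/ is the longest suffix that is a licit onset).
Syllabification: slo.he.smor.njo.
Syllable 1 is /slo/; it ends in its nucleus with no coda, so it is open.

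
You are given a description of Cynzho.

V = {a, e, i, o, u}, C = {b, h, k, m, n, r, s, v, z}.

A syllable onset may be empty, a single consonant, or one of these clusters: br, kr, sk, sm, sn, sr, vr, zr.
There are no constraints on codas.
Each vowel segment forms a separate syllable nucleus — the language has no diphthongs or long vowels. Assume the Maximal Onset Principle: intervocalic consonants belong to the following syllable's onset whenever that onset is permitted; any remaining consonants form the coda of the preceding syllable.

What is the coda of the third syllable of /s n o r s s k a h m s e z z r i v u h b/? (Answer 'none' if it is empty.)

The vowels are o, a, e, i, u — 5 nuclei, so 5 syllables.
V1 /o/ – V2 /a/: /rssk/; trying suffixes from longest down, /sk/ is the first permitted one, so coda /rs/ | onset /sk/.
V2 /a/ – V3 /e/: /hms/ — longest licit onset from the right is /s/, leaving /hm/ as coda.
V3 /e/ – V4 /i/: cluster /zzr/ — the longest permitted-onset suffix is /zr/; onset = /zr/, preceding coda = /z/.
V4 /i/ – V5 /u/: /v/ → onset of the next syllable (single consonants are always licit onsets).
So the parse is snors.skahm.sez.zri.vuhb.
Syllable 3 is /sez/: onset /s/, nucleus /e/, coda /z/.

z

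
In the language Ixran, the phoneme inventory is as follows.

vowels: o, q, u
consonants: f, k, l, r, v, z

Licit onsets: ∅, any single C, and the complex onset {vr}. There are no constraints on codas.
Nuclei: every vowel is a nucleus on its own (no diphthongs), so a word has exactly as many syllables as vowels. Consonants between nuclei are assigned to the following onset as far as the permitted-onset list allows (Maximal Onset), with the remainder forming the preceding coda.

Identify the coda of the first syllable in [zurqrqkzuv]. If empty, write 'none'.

none

The vowels are u, q, q, u — 4 nuclei, so 4 syllables.
σ1/σ2 boundary: just /r/ — single C goes to the following onset.
σ2/σ3 boundary: just /r/ — single C goes to the following onset.
σ3/σ4 boundary: cluster /kz/ — the longest permitted-onset suffix is /z/; onset = /z/, preceding coda = /k/.
So the parse is zu.rq.rqk.zuv.
Syllable 1 is /zu/: onset /z/, nucleus /u/, coda ∅.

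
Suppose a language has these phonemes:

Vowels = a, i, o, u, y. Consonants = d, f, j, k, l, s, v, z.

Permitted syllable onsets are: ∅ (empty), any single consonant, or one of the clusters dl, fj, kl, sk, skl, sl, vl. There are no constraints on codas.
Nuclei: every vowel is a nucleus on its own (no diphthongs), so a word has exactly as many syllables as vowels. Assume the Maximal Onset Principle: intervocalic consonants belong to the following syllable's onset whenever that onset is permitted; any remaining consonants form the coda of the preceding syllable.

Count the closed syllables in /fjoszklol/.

Vowels present: o, o; each is a nucleus, giving 2 syllables.
/o…o/ gap (V1→V2): /szkl/; trying suffixes from longest down, /kl/ is the first permitted one, so coda /sz/ | onset /kl/.
Putting it together: fjosz.klol.
Classifying each syllable: /fjosz/ (closed), /klol/ (closed).
Closed syllables: 2.

2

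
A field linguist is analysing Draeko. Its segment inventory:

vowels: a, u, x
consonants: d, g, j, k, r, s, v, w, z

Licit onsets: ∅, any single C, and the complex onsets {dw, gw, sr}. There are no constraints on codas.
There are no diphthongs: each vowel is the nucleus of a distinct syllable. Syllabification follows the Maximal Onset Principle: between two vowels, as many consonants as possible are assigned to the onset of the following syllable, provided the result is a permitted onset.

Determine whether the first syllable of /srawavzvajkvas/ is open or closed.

open

The vowels are a, a, a, a — 4 nuclei, so 4 syllables.
/a…a/ gap (V1→V2): /w/ is a single consonant, so it becomes the next onset.
/a…a/ gap (V2→V3): cluster /vzv/ — the longest permitted-onset suffix is /v/; onset = /v/, preceding coda = /vz/.
/a…a/ gap (V3→V4): cluster /jkv/ — the longest permitted-onset suffix is /v/; onset = /v/, preceding coda = /jk/.
So the parse is sra.wavz.vajk.vas.
Syllable 1 is /sra/; it ends in its nucleus with no coda, so it is open.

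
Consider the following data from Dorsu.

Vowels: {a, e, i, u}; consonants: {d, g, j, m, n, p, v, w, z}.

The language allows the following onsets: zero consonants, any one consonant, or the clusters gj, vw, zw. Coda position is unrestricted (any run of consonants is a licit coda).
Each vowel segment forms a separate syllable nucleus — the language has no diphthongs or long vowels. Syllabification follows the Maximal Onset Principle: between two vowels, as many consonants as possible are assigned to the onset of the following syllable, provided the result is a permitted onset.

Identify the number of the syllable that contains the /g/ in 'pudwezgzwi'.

Nuclei (vowels): u, e, i → 3 syllables.
/u…e/ gap (V1→V2): /dw/ splits as /d/ + /w/ (/w/ is the longest suffix that is a licit onset).
/e…i/ gap (V2→V3): /zgzw/ — longest licit onset from the right is /zw/, leaving /zg/ as coda.
Putting it together: pud.wezg.zwi.
The /g/ is in the coda of syllable 2 (/wezg/).

2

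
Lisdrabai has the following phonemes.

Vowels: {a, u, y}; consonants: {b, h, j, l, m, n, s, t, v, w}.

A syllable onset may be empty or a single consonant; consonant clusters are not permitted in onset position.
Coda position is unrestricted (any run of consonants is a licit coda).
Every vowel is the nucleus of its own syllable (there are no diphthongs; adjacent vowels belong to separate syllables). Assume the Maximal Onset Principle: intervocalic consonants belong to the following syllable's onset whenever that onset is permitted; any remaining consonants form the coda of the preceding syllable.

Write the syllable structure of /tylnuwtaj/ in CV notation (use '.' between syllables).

CVC.CVC.CVC

Vowels present: y, u, a; each is a nucleus, giving 3 syllables.
V1 /y/ – V2 /u/: cluster /ln/ — the longest permitted-onset suffix is /n/; onset = /n/, preceding coda = /l/.
V2 /u/ – V3 /a/: /wt/; trying suffixes from longest down, /t/ is the first permitted one, so coda /w/ | onset /t/.
Putting it together: tyl.nuw.taj.
Mapping each syllable to C/V: /tyl/ → CVC, /nuw/ → CVC, /taj/ → CVC.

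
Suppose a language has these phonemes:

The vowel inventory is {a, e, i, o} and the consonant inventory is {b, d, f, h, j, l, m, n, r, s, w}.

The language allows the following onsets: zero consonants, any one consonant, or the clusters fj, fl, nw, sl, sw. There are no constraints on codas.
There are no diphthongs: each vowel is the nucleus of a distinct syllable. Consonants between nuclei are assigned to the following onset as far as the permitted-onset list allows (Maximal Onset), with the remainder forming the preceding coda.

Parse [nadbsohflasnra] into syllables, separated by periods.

nadb.soh.flasn.ra

The vowels are a, o, a, a — 4 nuclei, so 4 syllables.
σ1/σ2 boundary: cluster /dbs/ — the longest permitted-onset suffix is /s/; onset = /s/, preceding coda = /db/.
σ2/σ3 boundary: cluster /hfl/ — the longest permitted-onset suffix is /fl/; onset = /fl/, preceding coda = /h/.
σ3/σ4 boundary: cluster /snr/ — the longest permitted-onset suffix is /r/; onset = /r/, preceding coda = /sn/.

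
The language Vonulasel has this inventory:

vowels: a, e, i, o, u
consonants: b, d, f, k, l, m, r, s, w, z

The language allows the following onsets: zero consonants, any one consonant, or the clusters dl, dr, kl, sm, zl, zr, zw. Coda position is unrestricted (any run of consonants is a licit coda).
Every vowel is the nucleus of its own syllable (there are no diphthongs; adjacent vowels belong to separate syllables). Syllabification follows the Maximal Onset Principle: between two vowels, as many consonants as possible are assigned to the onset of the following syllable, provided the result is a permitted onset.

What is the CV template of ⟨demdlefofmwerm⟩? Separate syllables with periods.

The vowels are e, e, o, e — 4 nuclei, so 4 syllables.
V1 /e/ – V2 /e/: /mdl/ splits as /m/ + /dl/ (/dl/ is the longest suffix that is a licit onset).
V2 /e/ – V3 /o/: /f/ is a single consonant, so it becomes the next onset.
V3 /o/ – V4 /e/: cluster /fmw/ — the longest permitted-onset suffix is /w/; onset = /w/, preceding coda = /fm/.
Syllabification: dem.dle.fofm.werm.
Mapping each syllable to C/V: /dem/ → CVC, /dle/ → CCV, /fofm/ → CVCC, /werm/ → CVCC.

CVC.CCV.CVCC.CVCC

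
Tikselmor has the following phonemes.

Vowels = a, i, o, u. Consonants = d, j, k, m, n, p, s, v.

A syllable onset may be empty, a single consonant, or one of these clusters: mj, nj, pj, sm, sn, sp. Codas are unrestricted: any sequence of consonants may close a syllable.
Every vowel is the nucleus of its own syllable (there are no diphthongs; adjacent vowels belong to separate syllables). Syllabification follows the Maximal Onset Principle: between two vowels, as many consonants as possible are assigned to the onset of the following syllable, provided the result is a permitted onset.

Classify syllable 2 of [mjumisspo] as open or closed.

Nuclei (vowels): u, i, o → 3 syllables.
/u…i/ gap (V1→V2): /m/ → onset of the next syllable (single consonants are always licit onsets).
/i…o/ gap (V2→V3): cluster /ssp/ — the longest permitted-onset suffix is /sp/; onset = /sp/, preceding coda = /s/.
Result: mju.mis.spo.
Syllable 2 is /mis/ with coda /s/, so it is closed.

closed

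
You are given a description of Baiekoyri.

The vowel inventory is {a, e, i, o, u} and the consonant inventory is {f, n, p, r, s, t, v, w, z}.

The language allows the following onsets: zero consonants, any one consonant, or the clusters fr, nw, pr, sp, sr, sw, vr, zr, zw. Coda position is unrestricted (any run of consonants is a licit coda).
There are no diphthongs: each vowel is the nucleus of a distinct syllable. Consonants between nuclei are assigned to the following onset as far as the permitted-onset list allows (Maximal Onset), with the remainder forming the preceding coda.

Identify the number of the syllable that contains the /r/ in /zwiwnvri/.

2

Nuclei (vowels): i, i → 2 syllables.
σ1/σ2 boundary: /wnvr/; trying suffixes from longest down, /vr/ is the first permitted one, so coda /wn/ | onset /vr/.
Syllabification: zwiwn.vri.
The /r/ is in the onset of syllable 2 (/vri/).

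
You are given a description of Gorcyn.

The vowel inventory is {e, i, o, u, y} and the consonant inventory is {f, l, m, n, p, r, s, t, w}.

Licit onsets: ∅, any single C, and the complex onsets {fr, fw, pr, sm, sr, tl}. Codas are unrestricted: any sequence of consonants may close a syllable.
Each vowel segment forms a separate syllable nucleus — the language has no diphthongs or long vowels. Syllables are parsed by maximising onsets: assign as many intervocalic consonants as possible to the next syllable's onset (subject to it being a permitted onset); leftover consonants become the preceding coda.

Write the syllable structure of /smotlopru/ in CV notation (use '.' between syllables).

Vowels present: o, o, u; each is a nucleus, giving 3 syllables.
/o…o/ gap (V1→V2): cluster /tl/ — /tl/ is itself a permitted onset, so the whole cluster goes right; preceding coda = ∅.
/o…u/ gap (V2→V3): /pr/ — entire cluster is a permitted onset → onset /pr/, coda ∅.
So the parse is smo.tlo.pru.
Mapping each syllable to C/V: /smo/ → CCV, /tlo/ → CCV, /pru/ → CCV.

CCV.CCV.CCV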